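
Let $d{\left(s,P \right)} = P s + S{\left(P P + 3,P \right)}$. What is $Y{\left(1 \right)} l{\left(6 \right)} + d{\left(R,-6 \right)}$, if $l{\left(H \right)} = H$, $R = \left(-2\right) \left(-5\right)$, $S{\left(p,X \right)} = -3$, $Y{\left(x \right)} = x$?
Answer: $-57$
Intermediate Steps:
$R = 10$
$d{\left(s,P \right)} = -3 + P s$ ($d{\left(s,P \right)} = P s - 3 = -3 + P s$)
$Y{\left(1 \right)} l{\left(6 \right)} + d{\left(R,-6 \right)} = 1 \cdot 6 - 63 = 6 - 63 = -57$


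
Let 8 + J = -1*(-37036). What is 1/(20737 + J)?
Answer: 1/57765 ≈ 1.7312e-5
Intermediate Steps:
J = 37028 (J = -8 - 1*(-37036) = -8 + 37036 = 37028)
1/(20737 + J) = 1/(20737 + 37028) = 1/57765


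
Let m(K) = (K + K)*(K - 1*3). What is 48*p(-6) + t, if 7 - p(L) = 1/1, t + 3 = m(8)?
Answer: 365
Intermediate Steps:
m(K) = 2*K*(-3 + K) (m(K) = (2*K)*(K - 3) = (2*K)*(-3 + K) = 2*K*(-3 + K))
t = 77 (t = -3 + 2*8*(-3 + 8) = -3 + 2*8*5 = -3 + 80 = 77)
p(L) = 6 (p(L) = 7 - 1/1 = 7 - 1*1 = 7 - 1 = 6)
48*p(-6) + t = 48*6 + 77 = 288 + 77 = 365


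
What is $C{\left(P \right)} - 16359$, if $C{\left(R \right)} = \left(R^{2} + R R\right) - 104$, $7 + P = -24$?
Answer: $-14541$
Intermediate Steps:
$P = -31$ ($P = -7 - 24 = -31$)
$C{\left(R \right)} = -104 + 2 R^{2}$ ($C{\left(R \right)} = \left(R^{2} + R^{2}\right) - 104 = 2 R^{2} - 104 = -104 + 2 R^{2}$)
$C{\left(P \right)} - 16359 = \left(-104 + 2 \left(-31\right)^{2}\right) - 16359 = \left(-104 + 2 \cdot 961\right) - 16359 = \left(-104 + 1922\right) - 16359 = 1818 - 16359 = -14541$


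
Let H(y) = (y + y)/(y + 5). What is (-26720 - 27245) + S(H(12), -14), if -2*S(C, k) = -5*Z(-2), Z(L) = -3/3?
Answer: -107935/2 ≈ -53968.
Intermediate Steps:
Z(L) = -1 (Z(L) = -3*1/3 = -1)
H(y) = 2*y/(5 + y) (H(y) = (2*y)/(5 + y) = 2*y/(5 + y))
S(C, k) = -5/2 (S(C, k) = -(-5)*(-1)/2 = -1/2*5 = -5/2)
(-26720 - 27245) + S(H(12), -14) = (-26720 - 27245) - 5/2 = -53965 - 5/2 = -107935/2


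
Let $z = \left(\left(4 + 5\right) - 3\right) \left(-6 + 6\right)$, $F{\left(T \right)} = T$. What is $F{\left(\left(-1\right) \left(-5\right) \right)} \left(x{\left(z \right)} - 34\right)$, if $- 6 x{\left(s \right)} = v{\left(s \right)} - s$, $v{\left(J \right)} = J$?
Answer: $-170$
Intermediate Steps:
$z = 0$ ($z = \left(9 - 3\right) 0 = 6 \cdot 0 = 0$)
$x{\left(s \right)} = 0$ ($x{\left(s \right)} = - \frac{s - s}{6} = \left(- \frac{1}{6}\right) 0 = 0$)
$F{\left(\left(-1\right) \left(-5\right) \right)} \left(x{\left(z \right)} - 34\right) = \left(-1\right) \left(-5\right) \left(0 - 34\right) = 5 \left(-34\right) = -170$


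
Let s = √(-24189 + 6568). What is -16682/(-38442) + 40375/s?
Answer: 8341/19221 - 40375*I*√17621/17621 ≈ 0.43395 - 304.16*I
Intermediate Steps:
s = I*√17621 (s = √(-17621) = I*√17621 ≈ 132.74*I)
-16682/(-38442) + 40375/s = -16682/(-38442) + 40375/((I*√17621)) = -16682*(-1/38442) + 40375*(-I*√17621/17621) = 8341/19221 - 40375*I*√17621/17621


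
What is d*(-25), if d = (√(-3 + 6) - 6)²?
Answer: -975 + 300*√3 ≈ -455.38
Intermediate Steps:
d = (-6 + √3)² (d = (√3 - 6)² = (-6 + √3)² ≈ 18.215)
d*(-25) = (6 - √3)²*(-25) = -25*(6 - √3)²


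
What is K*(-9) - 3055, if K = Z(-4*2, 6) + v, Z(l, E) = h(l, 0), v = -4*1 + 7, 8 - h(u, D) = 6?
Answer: -3100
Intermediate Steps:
h(u, D) = 2 (h(u, D) = 8 - 1*6 = 8 - 6 = 2)
v = 3 (v = -4 + 7 = 3)
Z(l, E) = 2
K = 5 (K = 2 + 3 = 5)
K*(-9) - 3055 = 5*(-9) - 3055 = -45 - 3055 = -3100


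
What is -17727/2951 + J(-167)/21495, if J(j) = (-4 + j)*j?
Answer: -98923386/21143915 ≈ -4.6786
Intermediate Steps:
J(j) = j*(-4 + j)
-17727/2951 + J(-167)/21495 = -17727/2951 - 167*(-4 - 167)/21495 = -17727*1/2951 - 167*(-171)*(1/21495) = -17727/2951 + 28557*(1/21495) = -17727/2951 + 9519/7165 = -98923386/21143915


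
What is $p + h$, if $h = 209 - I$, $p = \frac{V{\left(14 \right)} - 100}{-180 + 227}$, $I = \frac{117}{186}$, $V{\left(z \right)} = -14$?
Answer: $\frac{600125}{2914} \approx 205.95$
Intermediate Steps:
$I = \frac{39}{62}$ ($I = 117 \cdot \frac{1}{186} = \frac{39}{62} \approx 0.62903$)
$p = - \frac{114}{47}$ ($p = \frac{-14 - 100}{-180 + 227} = - \frac{114}{47} \approx -2.4255$)
$h = \frac{12919}{62}$ ($h = 209 - \frac{39}{62} = \frac{12919}{62} \approx 208.37$)
$p + h = - \frac{114}{47} + \frac{12919}{62} = \frac{600125}{2914}$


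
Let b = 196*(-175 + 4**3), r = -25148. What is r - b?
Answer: -3392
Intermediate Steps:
b = -21756 (b = 196*(-175 + 64) = 196*(-111) = -21756)
r - b = -25148 - 1*(-21756) = -25148 + 21756 = -3392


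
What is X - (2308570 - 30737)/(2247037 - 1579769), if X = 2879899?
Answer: 1921662168099/667268 ≈ 2.8799e+6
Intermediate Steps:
X - (2308570 - 30737)/(2247037 - 1579769) = 2879899 - (2308570 - 30737)/(2247037 - 1579769) = 2879899 - 2277833/667268 = 1921662168099/667268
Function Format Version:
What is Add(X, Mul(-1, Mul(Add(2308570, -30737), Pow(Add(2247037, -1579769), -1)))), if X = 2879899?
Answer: Rational(1921662168099, 667268) ≈ 2.8799e+6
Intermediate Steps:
Add(X, Mul(-1, Mul(Add(2308570, -30737), Pow(Add(2247037, -1579769), -1)))) = Add(2879899, Mul(-1, Mul(Add(2308570, -30737), Pow(Add(2247037, -1579769), -1)))) = Add(2879899, Mul(-1, Mul(2277833, Pow(667268, -1)))) = Add(2879899, Mul(-1, Mul(2277833, Rational(1, 667268)))) = Add(2879899, Mul(-1, Rational(2277833, 667268))) = Add(2879899, Rational(-2277833, 667268)) = Rational(1921662168099, 667268)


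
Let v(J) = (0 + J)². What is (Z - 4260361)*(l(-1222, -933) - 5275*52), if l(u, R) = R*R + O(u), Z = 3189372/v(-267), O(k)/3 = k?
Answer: -59985781448099837/23763 ≈ -2.5243e+12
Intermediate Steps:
v(J) = J²
O(k) = 3*k
Z = 1063124/23763 (Z = 3189372/((-267)²) = 3189372/71289 = 3189372*(1/71289) = 1063124/23763 ≈ 44.739)
l(u, R) = R² + 3*u (l(u, R) = R*R + 3*u = R² + 3*u)
(Z - 4260361)*(l(-1222, -933) - 5275*52) = (1063124/23763 - 4260361)*(((-933)² + 3*(-1222)) - 5275*52) = -101237895319*((870489 - 3666) - 274300)/23763 = -101237895319*(866823 - 274300)/23763 = -101237895319/23763*592523 = -59985781448099837/23763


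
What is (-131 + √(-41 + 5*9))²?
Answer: 16641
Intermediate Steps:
(-131 + √(-41 + 5*9))² = (-131 + √(-41 + 45))² = (-131 + √4)² = (-131 + 2)² = (-129)² = 16641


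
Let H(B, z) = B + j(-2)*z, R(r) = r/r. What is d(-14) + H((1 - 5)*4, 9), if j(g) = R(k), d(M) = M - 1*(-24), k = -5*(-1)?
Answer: 3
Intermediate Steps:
k = 5
d(M) = 24 + M (d(M) = M + 24 = 24 + M)
R(r) = 1
j(g) = 1
H(B, z) = B + z (H(B, z) = B + 1*z = B + z)
d(-14) + H((1 - 5)*4, 9) = (24 - 14) + ((1 - 5)*4 + 9) = 10 + (-4*4 + 9) = 10 + (-16 + 9) = 10 - 7 = 3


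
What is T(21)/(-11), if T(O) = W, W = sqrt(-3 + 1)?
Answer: -I*sqrt(2)/11 ≈ -0.12856*I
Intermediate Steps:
W = I*sqrt(2) (W = sqrt(-2) = I*sqrt(2) ≈ 1.4142*I)
T(O) = I*sqrt(2)
T(21)/(-11) = (I*sqrt(2))/(-11) = (I*sqrt(2))*(-1/11) = -I*sqrt(2)/11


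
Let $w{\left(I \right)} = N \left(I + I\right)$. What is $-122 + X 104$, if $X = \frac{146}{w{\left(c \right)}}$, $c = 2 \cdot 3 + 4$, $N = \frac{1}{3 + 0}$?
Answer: $\frac{10778}{5} \approx 2155.6$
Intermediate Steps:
$N = \frac{1}{3} \approx 0.33333$
$c = 10$ ($c = 6 + 4 = 10$)
$w{\left(I \right)} = \frac{2 I}{3}$ ($w{\left(I \right)} = \frac{I + I}{3} = \frac{2 I}{3}$)
$X = \frac{219}{10}$ ($X = \frac{146}{\frac{2}{3} \cdot 10} = \frac{146}{\frac{20}{3}} = 146 \cdot \frac{3}{20} = \frac{219}{10} \approx 21.9$)
$-122 + X 104 = -122 + \frac{219}{10} \cdot 104 = -122 + \frac{11388}{5} = \frac{10778}{5}$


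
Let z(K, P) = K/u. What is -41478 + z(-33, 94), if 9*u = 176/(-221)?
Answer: -657681/16 ≈ -41105.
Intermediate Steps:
u = -176/1989 (u = (176/(-221))/9 = (176*(-1/221))/9 = (⅑)*(-176/221) = -176/1989 ≈ -0.088487)
z(K, P) = -1989*K/176 (z(K, P) = K/(-176/1989) = K*(-1989/176) = -1989*K/176)
-41478 + z(-33, 94) = -41478 - 1989/176*(-33) = -41478 + 5967/16 = -657681/16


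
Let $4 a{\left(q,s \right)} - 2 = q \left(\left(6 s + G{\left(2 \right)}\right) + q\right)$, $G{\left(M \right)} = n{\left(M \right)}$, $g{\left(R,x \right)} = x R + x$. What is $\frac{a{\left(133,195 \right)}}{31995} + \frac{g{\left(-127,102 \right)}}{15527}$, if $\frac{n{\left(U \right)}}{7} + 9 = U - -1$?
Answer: $\frac{21318041}{44158788} \approx 0.48276$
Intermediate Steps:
$n{\left(U \right)} = -56 + 7 U$ ($n{\left(U \right)} = -63 + 7 \left(U - -1\right) = -63 + 7 \left(U + 1\right) = -63 + 7 \left(1 + U\right) = -63 + \left(7 + 7 U\right) = -56 + 7 U$)
$g{\left(R,x \right)} = x + R x$ ($g{\left(R,x \right)} = R x + x = x + R x$)
$G{\left(M \right)} = -56 + 7 M$
$a{\left(q,s \right)} = \frac{1}{2} + \frac{q \left(-42 + q + 6 s\right)}{4}$ ($a{\left(q,s \right)} = \frac{1}{2} + \frac{q \left(\left(6 s + \left(-56 + 7 \cdot 2\right)\right) + q\right)}{4} = \frac{1}{2} + \frac{q \left(\left(6 s + \left(-56 + 14\right)\right) + q\right)}{4} = \frac{1}{2} + \frac{q \left(\left(6 s - 42\right) + q\right)}{4} = \frac{1}{2} + \frac{q \left(\left(-42 + 6 s\right) + q\right)}{4} = \frac{1}{2} + \frac{q \left(-42 + q + 6 s\right)}{4}$)
$\frac{a{\left(133,195 \right)}}{31995} + \frac{g{\left(-127,102 \right)}}{15527} = \frac{\frac{1}{2} - \frac{2793}{2} + \frac{133^{2}}{4} + \frac{3}{2} \cdot 133 \cdot 195}{31995} + \frac{102 \left(1 - 127\right)}{15527} = \left(\frac{1}{2} - \frac{2793}{2} + \frac{1}{4} \cdot 17689 + \frac{77805}{2}\right) \frac{1}{31995} + 102 \left(-126\right) \frac{1}{15527} = \left(\frac{1}{2} - \frac{2793}{2} + \frac{17689}{4} + \frac{77805}{2}\right) \frac{1}{31995} - \frac{12852}{15527} = \frac{167715}{4} \cdot \frac{1}{31995} - \frac{12852}{15527} = \frac{3727}{2844} - \frac{12852}{15527} = \frac{21318041}{44158788}$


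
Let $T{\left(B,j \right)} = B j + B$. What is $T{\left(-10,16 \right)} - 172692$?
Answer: $-172862$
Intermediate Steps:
$T{\left(B,j \right)} = B + B j$
$T{\left(-10,16 \right)} - 172692 = - 10 \left(1 + 16\right) - 172692 = \left(-10\right) 17 - 172692 = -170 - 172692 = -172862$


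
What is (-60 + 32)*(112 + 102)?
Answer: -5992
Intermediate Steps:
(-60 + 32)*(112 + 102) = -28*214 = -5992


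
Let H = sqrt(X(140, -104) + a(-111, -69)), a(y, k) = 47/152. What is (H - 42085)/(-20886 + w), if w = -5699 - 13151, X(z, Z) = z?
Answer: 42085/39736 - sqrt(810426)/3019936 ≈ 1.0588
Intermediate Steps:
a(y, k) = 47/152 (a(y, k) = 47*(1/152) = 47/152)
H = sqrt(810426)/76 (H = sqrt(140 + 47/152) = sqrt(21327/152) = sqrt(810426)/76 ≈ 11.845)
w = -18850
(H - 42085)/(-20886 + w) = (sqrt(810426)/76 - 42085)/(-20886 - 18850) = (-42085 + sqrt(810426)/76)/(-39736) = (-42085 + sqrt(810426)/76)*(-1/39736) = 42085/39736 - sqrt(810426)/3019936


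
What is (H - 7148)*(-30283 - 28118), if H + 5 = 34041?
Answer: -1570286088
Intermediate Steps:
H = 34036 (H = -5 + 34041 = 34036)
(H - 7148)*(-30283 - 28118) = (34036 - 7148)*(-30283 - 28118) = 26888*(-58401) = -1570286088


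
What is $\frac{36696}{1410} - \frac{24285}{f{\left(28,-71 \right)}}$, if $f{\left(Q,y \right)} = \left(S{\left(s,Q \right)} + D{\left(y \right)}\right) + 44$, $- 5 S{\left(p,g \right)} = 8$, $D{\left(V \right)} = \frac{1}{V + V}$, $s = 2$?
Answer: $- \frac{1289288922}{2357755} \approx -546.83$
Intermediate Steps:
$D{\left(V \right)} = \frac{1}{2 V}$
$S{\left(p,g \right)} = - \frac{8}{5}$ ($S{\left(p,g \right)} = \left(- \frac{1}{5}\right) 8 = - \frac{8}{5}$)
$f{\left(Q,y \right)} = \frac{212}{5} + \frac{1}{2 y}$ ($f{\left(Q,y \right)} = \left(- \frac{8}{5} + \frac{1}{2 y}\right) + 44 = \frac{212}{5} + \frac{1}{2 y}$)
$\frac{36696}{1410} - \frac{24285}{f{\left(28,-71 \right)}} = \frac{36696}{1410} - \frac{24285}{\frac{1}{10} \frac{1}{-71} \left(5 + 424 \left(-71\right)\right)} = 36696 \cdot \frac{1}{1410} - \frac{24285}{\frac{1}{10} \left(- \frac{1}{71}\right) \left(5 - 30104\right)} = \frac{6116}{235} - \frac{24285}{\frac{1}{10} \left(- \frac{1}{71}\right) \left(-30099\right)} = \frac{6116}{235} - \frac{24285}{\frac{30099}{710}} = \frac{6116}{235} - \frac{5747450}{10033} = - \frac{1289288922}{2357755}$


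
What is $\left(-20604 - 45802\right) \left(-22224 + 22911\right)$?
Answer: $-45620922$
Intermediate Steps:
$\left(-20604 - 45802\right) \left(-22224 + 22911\right) = \left(-66406\right) 687 = -45620922$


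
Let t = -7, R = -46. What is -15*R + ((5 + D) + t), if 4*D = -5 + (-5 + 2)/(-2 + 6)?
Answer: 10985/16 ≈ 686.56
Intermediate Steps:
D = -23/16 (D = (-5 + (-5 + 2)/(-2 + 6))/4 = (-5 - 3/4)/4 = (1/4)*(-23/4) = -23/16 ≈ -1.4375)
-15*R + ((5 + D) + t) = -15*(-46) + ((5 - 23/16) - 7) = 690 + (57/16 - 7) = 690 - 55/16 = 10985/16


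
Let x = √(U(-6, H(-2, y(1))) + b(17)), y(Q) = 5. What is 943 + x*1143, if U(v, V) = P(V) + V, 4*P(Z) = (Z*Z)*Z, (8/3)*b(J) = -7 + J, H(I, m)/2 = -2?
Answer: 943 + 1143*I*√65/2 ≈ 943.0 + 4607.6*I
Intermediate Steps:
H(I, m) = -4 (H(I, m) = 2*(-2) = -4)
b(J) = -21/8 + 3*J/8 (b(J) = 3*(-7 + J)/8 = -21/8 + 3*J/8)
P(Z) = Z³/4 (P(Z) = ((Z*Z)*Z)/4 = (Z²*Z)/4 = Z³/4)
U(v, V) = V + V³/4 (U(v, V) = V³/4 + V = V + V³/4)
x = I*√65/2 (x = √((-4 + (¼)*(-4)³) + (-21/8 + (3/8)*17)) = √((-4 + (¼)*(-64)) + (-21/8 + 51/8)) = √((-4 - 16) + 15/4) = √(-20 + 15/4) = √(-65/4) = I*√65/2 ≈ 4.0311*I)
943 + x*1143 = 943 + (I*√65/2)*1143 = 943 + 1143*I*√65/2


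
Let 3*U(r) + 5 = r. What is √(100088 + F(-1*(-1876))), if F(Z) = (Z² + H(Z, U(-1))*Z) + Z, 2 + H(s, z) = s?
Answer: 6*√198249 ≈ 2671.5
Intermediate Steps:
U(r) = -5/3 + r/3
H(s, z) = -2 + s
F(Z) = Z + Z² + Z*(-2 + Z) (F(Z) = (Z² + (-2 + Z)*Z) + Z = (Z² + Z*(-2 + Z)) + Z = Z + Z² + Z*(-2 + Z))
√(100088 + F(-1*(-1876))) = √(100088 + (-1*(-1876))*(-1 + 2*(-1*(-1876)))) = √(100088 + 1876*(-1 + 2*1876)) = √(100088 + 1876*(-1 + 3752)) = √(100088 + 1876*3751) = √(100088 + 7036876) = √7136964 = 6*√198249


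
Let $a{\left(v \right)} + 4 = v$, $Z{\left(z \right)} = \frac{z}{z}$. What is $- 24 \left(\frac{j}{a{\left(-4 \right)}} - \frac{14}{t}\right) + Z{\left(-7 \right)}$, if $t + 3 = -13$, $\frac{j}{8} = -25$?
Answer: $-620$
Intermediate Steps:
$j = -200$ ($j = 8 \left(-25\right) = -200$)
$Z{\left(z \right)} = 1$
$t = -16$ ($t = -3 - 13 = -16$)
$a{\left(v \right)} = -4 + v$
$- 24 \left(\frac{j}{a{\left(-4 \right)}} - \frac{14}{t}\right) + Z{\left(-7 \right)} = - 24 \left(- \frac{200}{-4 - 4} - \frac{14}{-16}\right) + 1 = - 24 \left(- \frac{200}{-8} - - \frac{7}{8}\right) + 1 = - 24 \left(\left(-200\right) \left(- \frac{1}{8}\right) + \frac{7}{8}\right) + 1 = - 24 \left(25 + \frac{7}{8}\right) + 1 = \left(-24\right) \frac{207}{8} + 1 = -621 + 1 = -620$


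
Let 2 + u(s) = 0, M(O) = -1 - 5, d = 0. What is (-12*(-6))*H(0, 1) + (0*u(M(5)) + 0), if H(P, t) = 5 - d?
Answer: 360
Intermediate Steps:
M(O) = -6
u(s) = -2 (u(s) = -2 + 0 = -2)
H(P, t) = 5 (H(P, t) = 5 - 1*0 = 5 + 0 = 5)
(-12*(-6))*H(0, 1) + (0*u(M(5)) + 0) = -12*(-6)*5 + (0*(-2) + 0) = 72*5 + (0 + 0) = 360 + 0 = 360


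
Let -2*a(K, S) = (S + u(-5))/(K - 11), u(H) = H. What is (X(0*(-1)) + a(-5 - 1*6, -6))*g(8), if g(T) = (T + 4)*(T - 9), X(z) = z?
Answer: 3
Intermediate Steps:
g(T) = (-9 + T)*(4 + T) (g(T) = (4 + T)*(-9 + T) = (-9 + T)*(4 + T))
a(K, S) = -(-5 + S)/(2*(-11 + K)) (a(K, S) = -(S - 5)/(2*(K - 11)) = -(-5 + S)/(2*(-11 + K)))
(X(0*(-1)) + a(-5 - 1*6, -6))*g(8) = (0*(-1) + (5 - 1*(-6))/(2*(-11 + (-5 - 1*6))))*(-36 + 8² - 5*8) = (0 + (5 + 6)/(2*(-11 + (-5 - 6))))*(-36 + 64 - 40) = (0 + (½)*11/(-11 - 11))*(-12) = (0 + (½)*11/(-22))*(-12) = (0 + (½)*(-1/22)*11)*(-12) = (0 - ¼)*(-12) = -¼*(-12) = 3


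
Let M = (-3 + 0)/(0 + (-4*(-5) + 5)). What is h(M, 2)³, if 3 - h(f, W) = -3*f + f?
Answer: 328509/15625 ≈ 21.025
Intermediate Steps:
M = -3/25 (M = -3/(0 + (20 + 5)) = -3/(0 + 25) = -3/25 ≈ -0.12000)
h(f, W) = 3 + 2*f (h(f, W) = 3 - (-3*f + f) = 3 - (-2)*f = 3 + 2*f)
h(M, 2)³ = (3 + 2*(-3/25))³ = (3 - 6/25)³ = (69/25)³ = 328509/15625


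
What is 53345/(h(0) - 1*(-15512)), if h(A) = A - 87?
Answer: 10669/3085 ≈ 3.4583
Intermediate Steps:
h(A) = -87 + A
53345/(h(0) - 1*(-15512)) = 53345/((-87 + 0) - 1*(-15512)) = 53345/(-87 + 15512) = 53345/15425 = 53345*(1/15425) = 10669/3085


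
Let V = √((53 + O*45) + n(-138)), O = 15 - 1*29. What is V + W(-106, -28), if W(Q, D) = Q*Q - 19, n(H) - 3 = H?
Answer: 11217 + 2*I*√178 ≈ 11217.0 + 26.683*I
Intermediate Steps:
n(H) = 3 + H
O = -14 (O = 15 - 29 = -14)
W(Q, D) = -19 + Q² (W(Q, D) = Q² - 19 = -19 + Q²)
V = 2*I*√178 (V = √((53 - 14*45) + (3 - 138)) = √((53 - 630) - 135) = √(-577 - 135) = √(-712) = 2*I*√178 ≈ 26.683*I)
V + W(-106, -28) = 2*I*√178 + (-19 + (-106)²) = 2*I*√178 + (-19 + 11236) = 2*I*√178 + 11217 = 11217 + 2*I*√178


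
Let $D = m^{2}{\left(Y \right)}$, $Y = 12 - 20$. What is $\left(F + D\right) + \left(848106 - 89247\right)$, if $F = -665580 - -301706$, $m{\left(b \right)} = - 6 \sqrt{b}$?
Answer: $394697$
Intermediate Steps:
$Y = -8$
$F = -363874$ ($F = -665580 + 301706 = -363874$)
$D = -288$ ($D = \left(- 6 \sqrt{-8}\right)^{2} = \left(- 6 \cdot 2 i \sqrt{2}\right)^{2} = \left(- 12 i \sqrt{2}\right)^{2} = -288$)
$\left(F + D\right) + \left(848106 - 89247\right) = \left(-363874 - 288\right) + \left(848106 - 89247\right) = -364162 + \left(848106 - 89247\right) = -364162 + 758859 = 394697$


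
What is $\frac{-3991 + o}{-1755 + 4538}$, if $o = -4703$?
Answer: $- \frac{378}{121} \approx -3.124$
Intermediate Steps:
$\frac{-3991 + o}{-1755 + 4538} = \frac{-3991 - 4703}{-1755 + 4538} = - \frac{8694}{2783} = \left(-8694\right) \frac{1}{2783} = - \frac{378}{121}$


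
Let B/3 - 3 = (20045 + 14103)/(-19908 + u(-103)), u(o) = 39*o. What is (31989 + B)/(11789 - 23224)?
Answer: -255149902/91194125 ≈ -2.7979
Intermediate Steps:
B = 37627/7975 (B = 9 + 3*((20045 + 14103)/(-19908 + 39*(-103))) = 9 + 3*(34148/(-19908 - 4017)) = 9 + 3*(34148/(-23925)) = 9 + 3*(34148*(-1/23925)) = 9 + 3*(-34148/23925) = 9 - 34148/7975 = 37627/7975 ≈ 4.7181)
(31989 + B)/(11789 - 23224) = (31989 + 37627/7975)/(11789 - 23224) = (255149902/7975)/(-11435) = (255149902/7975)*(-1/11435) = -255149902/91194125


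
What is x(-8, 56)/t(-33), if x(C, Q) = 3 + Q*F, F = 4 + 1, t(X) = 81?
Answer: 283/81 ≈ 3.4938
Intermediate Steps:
F = 5
x(C, Q) = 3 + 5*Q (x(C, Q) = 3 + Q*5 = 3 + 5*Q)
x(-8, 56)/t(-33) = (3 + 5*56)/81 = (3 + 280)*(1/81) = 283*(1/81) = 283/81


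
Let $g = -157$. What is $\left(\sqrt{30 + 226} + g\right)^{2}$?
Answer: $19881$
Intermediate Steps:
$\left(\sqrt{30 + 226} + g\right)^{2} = \left(\sqrt{30 + 226} - 157\right)^{2} = \left(\sqrt{256} - 157\right)^{2} = \left(16 - 157\right)^{2} = \left(-141\right)^{2} = 19881$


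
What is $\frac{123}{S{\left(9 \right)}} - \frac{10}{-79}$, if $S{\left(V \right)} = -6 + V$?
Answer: $\frac{3249}{79} \approx 41.127$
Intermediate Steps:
$\frac{123}{S{\left(9 \right)}} - \frac{10}{-79} = \frac{123}{-6 + 9} - \frac{10}{-79} = \frac{123}{3} - - \frac{10}{79} = 123 \cdot \frac{1}{3} + \frac{10}{79} = 41 + \frac{10}{79} = \frac{3249}{79}$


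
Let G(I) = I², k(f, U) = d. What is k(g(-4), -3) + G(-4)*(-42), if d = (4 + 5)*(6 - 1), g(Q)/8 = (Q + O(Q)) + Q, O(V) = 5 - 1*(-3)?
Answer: -627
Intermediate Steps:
O(V) = 8 (O(V) = 5 + 3 = 8)
g(Q) = 64 + 16*Q (g(Q) = 8*((Q + 8) + Q) = 8*((8 + Q) + Q) = 8*(8 + 2*Q) = 64 + 16*Q)
d = 45 (d = 9*5 = 45)
k(f, U) = 45
k(g(-4), -3) + G(-4)*(-42) = 45 + (-4)²*(-42) = 45 + 16*(-42) = 45 - 672 = -627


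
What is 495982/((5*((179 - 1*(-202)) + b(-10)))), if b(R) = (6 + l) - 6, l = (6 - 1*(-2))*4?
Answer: 495982/2065 ≈ 240.19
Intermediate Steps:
l = 32 (l = (6 + 2)*4 = 8*4 = 32)
b(R) = 32 (b(R) = (6 + 32) - 6 = 38 - 6 = 32)
495982/((5*((179 - 1*(-202)) + b(-10)))) = 495982/((5*((179 - 1*(-202)) + 32))) = 495982/((5*((179 + 202) + 32))) = 495982/((5*(381 + 32))) = 495982/((5*413)) = 495982/2065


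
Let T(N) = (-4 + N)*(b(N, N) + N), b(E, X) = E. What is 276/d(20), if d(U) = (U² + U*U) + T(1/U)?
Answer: 18400/53307 ≈ 0.34517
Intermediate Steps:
T(N) = 2*N*(-4 + N) (T(N) = (-4 + N)*(N + N) = (-4 + N)*(2*N) = 2*N*(-4 + N))
d(U) = 2*U² + 2*(-4 + 1/U)/U (d(U) = (U² + U*U) + 2*(-4 + 1/U)/U = (U² + U²) + 2*(-4 + 1/U)/U = 2*U² + 2*(-4 + 1/U)/U)
276/d(20) = 276/((2*(1 + 20⁴ - 4*20)/20²)) = 276/((2*(1/400)*(1 + 160000 - 80))) = 276/((2*(1/400)*159921)) = 276/(159921/200) = 276*(200/159921) = 18400/53307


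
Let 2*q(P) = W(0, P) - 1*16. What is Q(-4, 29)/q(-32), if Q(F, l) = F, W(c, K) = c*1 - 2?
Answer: 4/9 ≈ 0.44444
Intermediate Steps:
W(c, K) = -2 + c (W(c, K) = c - 2 = -2 + c)
q(P) = -9 (q(P) = ((-2 + 0) - 1*16)/2 = (-2 - 16)/2 = (1/2)*(-18) = -9)
Q(-4, 29)/q(-32) = -4/(-9) = -4*(-1/9) = 4/9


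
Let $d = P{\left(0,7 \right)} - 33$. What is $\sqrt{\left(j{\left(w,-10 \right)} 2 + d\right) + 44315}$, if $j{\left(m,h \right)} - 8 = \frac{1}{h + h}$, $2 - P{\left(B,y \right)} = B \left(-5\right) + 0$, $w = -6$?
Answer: $\frac{\sqrt{4429990}}{10} \approx 210.48$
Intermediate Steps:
$P{\left(B,y \right)} = 2 + 5 B$ ($P{\left(B,y \right)} = 2 - \left(B \left(-5\right) + 0\right) = 2 - \left(- 5 B + 0\right) = 2 - - 5 B = 2 + 5 B$)
$j{\left(m,h \right)} = 8 + \frac{1}{2 h}$ ($j{\left(m,h \right)} = 8 + \frac{1}{h + h} = 8 + \frac{1}{2 h}$)
$d = -31$ ($d = \left(2 + 5 \cdot 0\right) - 33 = \left(2 + 0\right) - 33 = 2 - 33 = -31$)
$\sqrt{\left(j{\left(w,-10 \right)} 2 + d\right) + 44315} = \sqrt{\left(\left(8 + \frac{1}{2 \left(-10\right)}\right) 2 - 31\right) + 44315} = \sqrt{\left(\left(8 + \frac{1}{2} \left(- \frac{1}{10}\right)\right) 2 - 31\right) + 44315} = \sqrt{\left(\left(8 - \frac{1}{20}\right) 2 - 31\right) + 44315} = \sqrt{\left(\frac{159}{20} \cdot 2 - 31\right) + 44315} = \sqrt{\left(\frac{159}{10} - 31\right) + 44315} = \sqrt{- \frac{151}{10} + 44315} = \sqrt{\frac{442999}{10}} = \frac{\sqrt{4429990}}{10}$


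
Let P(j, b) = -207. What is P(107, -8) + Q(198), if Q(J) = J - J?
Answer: -207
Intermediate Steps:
Q(J) = 0
P(107, -8) + Q(198) = -207 + 0 = -207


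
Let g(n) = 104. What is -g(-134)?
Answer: -104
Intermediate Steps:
-g(-134) = -1*104 = -104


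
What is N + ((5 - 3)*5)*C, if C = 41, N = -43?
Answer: 367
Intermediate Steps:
N + ((5 - 3)*5)*C = -43 + ((5 - 3)*5)*41 = -43 + (2*5)*41 = -43 + 10*41 = -43 + 410 = 367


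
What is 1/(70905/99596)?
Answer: 99596/70905 ≈ 1.4046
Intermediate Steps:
1/(70905/99596) = 99596/70905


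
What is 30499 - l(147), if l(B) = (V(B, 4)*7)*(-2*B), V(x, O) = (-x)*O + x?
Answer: -877079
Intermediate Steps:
V(x, O) = x - O*x (V(x, O) = -O*x + x = x - O*x)
l(B) = 42*B**2 (l(B) = ((B*(1 - 1*4))*7)*(-2*B) = ((B*(1 - 4))*7)*(-2*B) = ((B*(-3))*7)*(-2*B) = (-3*B*7)*(-2*B) = (-21*B)*(-2*B) = 42*B**2)
30499 - l(147) = 30499 - 42*147**2 = 30499 - 42*21609 = 30499 - 1*907578 = 30499 - 907578 = -877079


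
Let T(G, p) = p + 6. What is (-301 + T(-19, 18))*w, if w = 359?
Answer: -99443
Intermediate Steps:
T(G, p) = 6 + p
(-301 + T(-19, 18))*w = (-301 + (6 + 18))*359 = (-301 + 24)*359 = -277*359 = -99443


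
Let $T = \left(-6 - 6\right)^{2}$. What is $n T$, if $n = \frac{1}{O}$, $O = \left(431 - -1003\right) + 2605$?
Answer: $\frac{144}{4039} \approx 0.035652$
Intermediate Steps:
$O = 4039$ ($O = \left(431 + 1003\right) + 2605 = 1434 + 2605 = 4039$)
$n = \frac{1}{4039} \approx 0.00024759$
$T = 144$ ($T = \left(-12\right)^{2} = 144$)
$n T = \frac{1}{4039} \cdot 144 = \frac{144}{4039}$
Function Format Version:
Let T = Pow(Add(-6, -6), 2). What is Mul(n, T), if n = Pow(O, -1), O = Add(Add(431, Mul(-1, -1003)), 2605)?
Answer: Rational(144, 4039) ≈ 0.035652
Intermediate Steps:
O = 4039 (O = Add(Add(431, 1003), 2605) = Add(1434, 2605) = 4039)
n = Rational(1, 4039) (n = Pow(4039, -1) = Rational(1, 4039) ≈ 0.00024759)
T = 144 (T = Pow(-12, 2) = 144)
Mul(n, T) = Mul(Rational(1, 4039), 144) = Rational(144, 4039)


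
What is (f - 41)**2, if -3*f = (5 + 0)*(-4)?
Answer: 10609/9 ≈ 1178.8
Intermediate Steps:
f = 20/3 (f = -(5 + 0)*(-4)/3 = -5*(-4)/3 = -1/3*(-20) = 20/3 ≈ 6.6667)
(f - 41)**2 = (20/3 - 41)**2 = (-103/3)**2 = 10609/9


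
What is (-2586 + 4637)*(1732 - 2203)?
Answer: -966021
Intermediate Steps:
(-2586 + 4637)*(1732 - 2203) = 2051*(-471) = -966021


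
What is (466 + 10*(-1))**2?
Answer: 207936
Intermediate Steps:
(466 + 10*(-1))**2 = (466 - 10)**2 = 456**2 = 207936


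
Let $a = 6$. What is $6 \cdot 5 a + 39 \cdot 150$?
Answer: $6030$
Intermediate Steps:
$6 \cdot 5 a + 39 \cdot 150 = 6 \cdot 5 \cdot 6 + 39 \cdot 150 = 30 \cdot 6 + 5850 = 180 + 5850 = 6030$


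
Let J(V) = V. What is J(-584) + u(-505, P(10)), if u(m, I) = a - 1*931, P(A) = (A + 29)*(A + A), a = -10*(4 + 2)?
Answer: -1575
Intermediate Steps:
a = -60 (a = -10*6 = -60)
P(A) = 2*A*(29 + A) (P(A) = (29 + A)*(2*A) = 2*A*(29 + A))
u(m, I) = -991 (u(m, I) = -60 - 1*931 = -60 - 931 = -991)
J(-584) + u(-505, P(10)) = -584 - 991 = -1575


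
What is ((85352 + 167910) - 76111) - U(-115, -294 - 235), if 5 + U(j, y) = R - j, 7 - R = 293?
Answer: 177327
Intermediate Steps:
R = -286 (R = 7 - 1*293 = 7 - 293 = -286)
U(j, y) = -291 - j (U(j, y) = -5 + (-286 - j) = -291 - j)
((85352 + 167910) - 76111) - U(-115, -294 - 235) = ((85352 + 167910) - 76111) - (-291 - 1*(-115)) = (253262 - 76111) - (-291 + 115) = 177151 - 1*(-176) = 177151 + 176 = 177327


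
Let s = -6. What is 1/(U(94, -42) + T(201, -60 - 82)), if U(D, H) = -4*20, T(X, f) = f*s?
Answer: 1/772 ≈ 0.0012953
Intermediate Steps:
T(X, f) = -6*f (T(X, f) = f*(-6) = -6*f)
U(D, H) = -80
1/(U(94, -42) + T(201, -60 - 82)) = 1/(-80 - 6*(-60 - 82)) = 1/(-80 - 6*(-142)) = 1/(-80 + 852) = 1/772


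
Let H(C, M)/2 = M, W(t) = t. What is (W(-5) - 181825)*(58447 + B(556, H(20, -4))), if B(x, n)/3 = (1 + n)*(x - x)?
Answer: -10627418010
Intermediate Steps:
H(C, M) = 2*M
B(x, n) = 0 (B(x, n) = 3*((1 + n)*(x - x)) = 3*((1 + n)*0) = 3*0 = 0)
(W(-5) - 181825)*(58447 + B(556, H(20, -4))) = (-5 - 181825)*(58447 + 0) = -181830*58447 = -10627418010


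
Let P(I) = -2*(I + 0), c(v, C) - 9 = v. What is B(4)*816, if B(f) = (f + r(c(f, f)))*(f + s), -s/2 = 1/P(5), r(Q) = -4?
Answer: 0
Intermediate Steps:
c(v, C) = 9 + v
P(I) = -2*I
s = 1/5 (s = -2/((-2*5)) = -2/(-10) = -2*(-1/10) = 1/5 ≈ 0.20000)
B(f) = (-4 + f)*(1/5 + f) (B(f) = (f - 4)*(f + 1/5) = (-4 + f)*(1/5 + f))
B(4)*816 = (-4/5 + 4**2 - 19/5*4)*816 = (-4/5 + 16 - 76/5)*816 = 0*816 = 0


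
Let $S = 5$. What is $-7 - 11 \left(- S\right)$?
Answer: $48$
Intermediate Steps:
$-7 - 11 \left(- S\right) = -7 - 11 \left(\left(-1\right) 5\right) = -7 - -55 = -7 + 55 = 48$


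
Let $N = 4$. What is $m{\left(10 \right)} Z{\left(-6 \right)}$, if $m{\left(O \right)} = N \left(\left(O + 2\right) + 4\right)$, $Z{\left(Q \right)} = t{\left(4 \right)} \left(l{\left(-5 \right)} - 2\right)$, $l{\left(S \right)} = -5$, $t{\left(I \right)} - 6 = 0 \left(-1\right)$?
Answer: $-2688$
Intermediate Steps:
$t{\left(I \right)} = 6$ ($t{\left(I \right)} = 6 + 0 \left(-1\right) = 6 + 0 = 6$)
$Z{\left(Q \right)} = -42$ ($Z{\left(Q \right)} = 6 \left(-5 - 2\right) = 6 \left(-7\right) = -42$)
$m{\left(O \right)} = 24 + 4 O$ ($m{\left(O \right)} = 4 \left(\left(O + 2\right) + 4\right) = 4 \left(\left(2 + O\right) + 4\right) = 4 \left(6 + O\right) = 24 + 4 O$)
$m{\left(10 \right)} Z{\left(-6 \right)} = \left(24 + 4 \cdot 10\right) \left(-42\right) = \left(24 + 40\right) \left(-42\right) = 64 \left(-42\right) = -2688$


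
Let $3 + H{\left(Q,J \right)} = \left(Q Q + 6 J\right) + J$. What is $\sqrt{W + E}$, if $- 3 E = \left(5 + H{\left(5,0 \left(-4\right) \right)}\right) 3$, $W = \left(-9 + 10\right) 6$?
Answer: $i \sqrt{21} \approx 4.5826 i$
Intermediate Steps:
$H{\left(Q,J \right)} = -3 + Q^{2} + 7 J$ ($H{\left(Q,J \right)} = -3 + \left(\left(Q Q + 6 J\right) + J\right) = -3 + \left(\left(Q^{2} + 6 J\right) + J\right) = -3 + \left(Q^{2} + 7 J\right) = -3 + Q^{2} + 7 J$)
$W = 6$ ($W = 1 \cdot 6 = 6$)
$E = -27$ ($E = - \frac{\left(5 + \left(-3 + 5^{2} + 7 \cdot 0 \left(-4\right)\right)\right) 3}{3} = - \frac{\left(5 + \left(-3 + 25 + 7 \cdot 0\right)\right) 3}{3} = - \frac{\left(5 + \left(-3 + 25 + 0\right)\right) 3}{3} = - \frac{\left(5 + 22\right) 3}{3} = - \frac{27 \cdot 3}{3} = \left(- \frac{1}{3}\right) 81 = -27$)
$\sqrt{W + E} = \sqrt{6 - 27} = \sqrt{-21} = i \sqrt{21}$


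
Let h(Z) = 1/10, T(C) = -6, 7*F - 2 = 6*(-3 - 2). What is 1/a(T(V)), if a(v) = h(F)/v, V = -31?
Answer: -60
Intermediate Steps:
F = -4 (F = 2/7 + (6*(-3 - 2))/7 = 2/7 + (6*(-5))/7 = 2/7 + (⅐)*(-30) = 2/7 - 30/7 = -4)
h(Z) = ⅒
a(v) = 1/(10*v)
1/a(T(V)) = 1/((⅒)/(-6)) = 1/((⅒)*(-⅙)) = 1/(-1/60) = -60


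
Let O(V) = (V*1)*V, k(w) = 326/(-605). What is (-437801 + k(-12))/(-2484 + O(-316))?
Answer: -264869931/58910060 ≈ -4.4962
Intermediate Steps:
k(w) = -326/605 (k(w) = 326*(-1/605) = -326/605)
O(V) = V² (O(V) = V*V = V²)
(-437801 + k(-12))/(-2484 + O(-316)) = (-437801 - 326/605)/(-2484 + (-316)²) = -264869931/(605*(-2484 + 99856)) = -264869931/605/97372 = -264869931/605*1/97372 = -264869931/58910060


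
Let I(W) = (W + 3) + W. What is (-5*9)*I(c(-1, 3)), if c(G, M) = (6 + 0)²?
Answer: -3375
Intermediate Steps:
c(G, M) = 36 (c(G, M) = 6² = 36)
I(W) = 3 + 2*W (I(W) = (3 + W) + W = 3 + 2*W)
(-5*9)*I(c(-1, 3)) = (-5*9)*(3 + 2*36) = -45*(3 + 72) = -45*75 = -3375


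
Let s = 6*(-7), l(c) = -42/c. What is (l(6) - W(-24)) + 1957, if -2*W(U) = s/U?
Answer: 15607/8 ≈ 1950.9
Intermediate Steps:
l(c) = -42/c
s = -42
W(U) = 21/U (W(U) = -(-21)/U = 21/U)
(l(6) - W(-24)) + 1957 = (-42/6 - 21/(-24)) + 1957 = (-42*1/6 - 21*(-1)/24) + 1957 = (-7 - 1*(-7/8)) + 1957 = (-7 + 7/8) + 1957 = -49/8 + 1957 = 15607/8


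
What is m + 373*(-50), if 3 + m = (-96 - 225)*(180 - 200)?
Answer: -12233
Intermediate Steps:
m = 6417 (m = -3 + (-96 - 225)*(180 - 200) = -3 - 321*(-20) = -3 + 6420 = 6417)
m + 373*(-50) = 6417 + 373*(-50) = 6417 - 18650 = -12233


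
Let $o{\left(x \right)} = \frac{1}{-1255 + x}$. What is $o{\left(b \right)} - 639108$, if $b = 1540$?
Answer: $- \frac{182145779}{285} \approx -6.3911 \cdot 10^{5}$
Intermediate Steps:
$o{\left(b \right)} - 639108 = \frac{1}{-1255 + 1540} - 639108 = \frac{1}{285} - 639108 = - \frac{182145779}{285}$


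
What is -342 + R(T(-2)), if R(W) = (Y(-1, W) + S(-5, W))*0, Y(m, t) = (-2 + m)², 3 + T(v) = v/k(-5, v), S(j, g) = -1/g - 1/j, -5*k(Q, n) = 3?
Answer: -342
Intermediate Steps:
k(Q, n) = -⅗ (k(Q, n) = -⅕*3 = -⅗)
T(v) = -3 - 5*v/3 (T(v) = -3 + v/(-⅗) = -3 + v*(-5/3) = -3 - 5*v/3)
R(W) = 0 (R(W) = ((-2 - 1)² + (-W - 1*(-5))/(W*(-5)))*0 = ((-3)² - ⅕*(-W + 5)/W)*0 = (9 - ⅕*(5 - W)/W)*0 = (9 - (5 - W)/(5*W))*0 = 0)
-342 + R(T(-2)) = -342 + 0 = -342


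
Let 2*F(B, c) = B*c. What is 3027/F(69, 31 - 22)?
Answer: 2018/207 ≈ 9.7488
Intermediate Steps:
F(B, c) = B*c/2 (F(B, c) = (B*c)/2 = B*c/2)
3027/F(69, 31 - 22) = 3027/(((½)*69*(31 - 22))) = 3027/(((½)*69*9)) = 3027/(621/2) = 3027*(2/621) = 2018/207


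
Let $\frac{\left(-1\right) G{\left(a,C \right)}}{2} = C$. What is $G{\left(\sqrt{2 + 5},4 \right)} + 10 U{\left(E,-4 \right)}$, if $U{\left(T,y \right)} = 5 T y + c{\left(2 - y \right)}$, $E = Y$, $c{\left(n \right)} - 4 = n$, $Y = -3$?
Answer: $692$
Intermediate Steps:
$c{\left(n \right)} = 4 + n$
$E = -3$
$G{\left(a,C \right)} = - 2 C$
$U{\left(T,y \right)} = 6 - y + 5 T y$ ($U{\left(T,y \right)} = 5 T y + \left(4 - \left(-2 + y\right)\right) = 5 T y - \left(-6 + y\right) = 6 - y + 5 T y$)
$G{\left(\sqrt{2 + 5},4 \right)} + 10 U{\left(E,-4 \right)} = \left(-2\right) 4 + 10 \left(6 - -4 + 5 \left(-3\right) \left(-4\right)\right) = -8 + 10 \left(6 + 4 + 60\right) = -8 + 10 \cdot 70 = -8 + 700 = 692$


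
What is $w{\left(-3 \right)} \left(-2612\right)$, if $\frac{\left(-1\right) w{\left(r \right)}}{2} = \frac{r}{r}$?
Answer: $5224$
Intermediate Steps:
$w{\left(r \right)} = -2$ ($w{\left(r \right)} = - 2 \frac{r}{r} = \left(-2\right) 1 = -2$)
$w{\left(-3 \right)} \left(-2612\right) = \left(-2\right) \left(-2612\right) = 5224$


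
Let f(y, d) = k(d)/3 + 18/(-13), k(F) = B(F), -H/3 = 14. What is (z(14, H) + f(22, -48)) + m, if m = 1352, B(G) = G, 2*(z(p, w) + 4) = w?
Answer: 17025/13 ≈ 1309.6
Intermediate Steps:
H = -42 (H = -3*14 = -42)
z(p, w) = -4 + w/2
k(F) = F
f(y, d) = -18/13 + d/3 (f(y, d) = d/3 + 18/(-13) = d*(1/3) + 18*(-1/13) = d/3 - 18/13 = -18/13 + d/3)
(z(14, H) + f(22, -48)) + m = ((-4 + (1/2)*(-42)) + (-18/13 + (1/3)*(-48))) + 1352 = ((-4 - 21) + (-18/13 - 16)) + 1352 = (-25 - 226/13) + 1352 = -551/13 + 1352 = 17025/13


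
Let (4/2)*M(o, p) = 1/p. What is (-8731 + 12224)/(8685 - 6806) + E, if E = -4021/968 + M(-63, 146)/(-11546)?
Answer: -879571954587/383262704044 ≈ -2.2950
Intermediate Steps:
M(o, p) = 1/(2*p)
E = -847283065/203971636 (E = -4021/968 + ((½)/146)/(-11546) = -4021*1/968 + ((½)*(1/146))*(-1/11546) = -4021/968 + (1/292)*(-1/11546) = -4021/968 - 1/3371432 = -847283065/203971636 ≈ -4.1539)
(-8731 + 12224)/(8685 - 6806) + E = (-8731 + 12224)/(8685 - 6806) - 847283065/203971636 = 3493/1879 - 847283065/203971636 = -879571954587/383262704044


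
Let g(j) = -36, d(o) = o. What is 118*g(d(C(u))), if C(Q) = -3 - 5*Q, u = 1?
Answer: -4248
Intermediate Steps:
118*g(d(C(u))) = 118*(-36) = -4248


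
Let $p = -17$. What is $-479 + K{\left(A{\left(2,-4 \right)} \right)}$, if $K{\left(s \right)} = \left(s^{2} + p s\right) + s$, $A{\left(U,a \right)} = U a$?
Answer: $-287$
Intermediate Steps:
$K{\left(s \right)} = s^{2} - 16 s$ ($K{\left(s \right)} = \left(s^{2} - 17 s\right) + s = s^{2} - 16 s$)
$-479 + K{\left(A{\left(2,-4 \right)} \right)} = -479 + 2 \left(-4\right) \left(-16 + 2 \left(-4\right)\right) = -479 - 8 \left(-16 - 8\right) = -479 - -192 = -479 + 192 = -287$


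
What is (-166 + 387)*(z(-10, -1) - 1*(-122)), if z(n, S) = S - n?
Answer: 28951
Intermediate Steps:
(-166 + 387)*(z(-10, -1) - 1*(-122)) = (-166 + 387)*((-1 - 1*(-10)) - 1*(-122)) = 221*((-1 + 10) + 122) = 221*(9 + 122) = 221*131 = 28951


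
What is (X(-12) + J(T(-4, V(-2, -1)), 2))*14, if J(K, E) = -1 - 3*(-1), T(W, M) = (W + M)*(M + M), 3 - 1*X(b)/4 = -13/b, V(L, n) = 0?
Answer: 406/3 ≈ 135.33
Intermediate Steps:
X(b) = 12 + 52/b (X(b) = 12 - (-52)/b = 12 + 52/b)
T(W, M) = 2*M*(M + W) (T(W, M) = (M + W)*(2*M) = 2*M*(M + W))
J(K, E) = 2 (J(K, E) = -1 + 3 = 2)
(X(-12) + J(T(-4, V(-2, -1)), 2))*14 = ((12 + 52/(-12)) + 2)*14 = ((12 + 52*(-1/12)) + 2)*14 = ((12 - 13/3) + 2)*14 = (23/3 + 2)*14 = (29/3)*14 = 406/3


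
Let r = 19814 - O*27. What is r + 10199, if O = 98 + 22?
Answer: 26773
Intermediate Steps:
O = 120
r = 16574 (r = 19814 - 120*27 = 19814 - 1*3240 = 19814 - 3240 = 16574)
r + 10199 = 16574 + 10199 = 26773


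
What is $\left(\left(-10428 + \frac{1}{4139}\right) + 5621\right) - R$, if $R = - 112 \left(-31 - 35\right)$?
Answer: $- \frac{50491660}{4139} \approx -12199.0$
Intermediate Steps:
$R = 7392$ ($R = \left(-112\right) \left(-66\right) = 7392$)
$\left(\left(-10428 + \frac{1}{4139}\right) + 5621\right) - R = \left(\left(-10428 + \frac{1}{4139}\right) + 5621\right) - 7392 = \left(- \frac{43161491}{4139} + 5621\right) - 7392 = - \frac{19896172}{4139} - 7392 = - \frac{50491660}{4139}$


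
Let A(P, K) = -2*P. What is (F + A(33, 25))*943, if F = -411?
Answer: -449811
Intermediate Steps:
(F + A(33, 25))*943 = (-411 - 2*33)*943 = (-411 - 66)*943 = -477*943 = -449811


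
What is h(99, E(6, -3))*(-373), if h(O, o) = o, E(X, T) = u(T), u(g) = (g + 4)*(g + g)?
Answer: 2238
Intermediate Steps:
u(g) = 2*g*(4 + g) (u(g) = (4 + g)*(2*g) = 2*g*(4 + g))
E(X, T) = 2*T*(4 + T)
h(99, E(6, -3))*(-373) = (2*(-3)*(4 - 3))*(-373) = (2*(-3)*1)*(-373) = -6*(-373) = 2238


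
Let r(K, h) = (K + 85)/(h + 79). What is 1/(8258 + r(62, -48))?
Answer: 31/256145 ≈ 0.00012103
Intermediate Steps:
r(K, h) = (85 + K)/(79 + h)
1/(8258 + r(62, -48)) = 1/(8258 + (85 + 62)/(79 - 48)) = 1/(8258 + 147/31) = 1/(256145/31) = 31/256145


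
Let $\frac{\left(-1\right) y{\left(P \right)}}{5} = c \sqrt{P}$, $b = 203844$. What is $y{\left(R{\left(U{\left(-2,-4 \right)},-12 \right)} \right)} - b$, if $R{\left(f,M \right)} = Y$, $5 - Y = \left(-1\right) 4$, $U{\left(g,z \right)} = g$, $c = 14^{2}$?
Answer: $-206784$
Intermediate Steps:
$c = 196$
$Y = 9$ ($Y = 5 - \left(-1\right) 4 = 5 - -4 = 5 + 4 = 9$)
$R{\left(f,M \right)} = 9$
$y{\left(P \right)} = - 980 \sqrt{P}$ ($y{\left(P \right)} = - 5 \cdot 196 \sqrt{P} = - 980 \sqrt{P}$)
$y{\left(R{\left(U{\left(-2,-4 \right)},-12 \right)} \right)} - b = - 980 \sqrt{9} - 203844 = \left(-980\right) 3 - 203844 = -2940 - 203844 = -206784$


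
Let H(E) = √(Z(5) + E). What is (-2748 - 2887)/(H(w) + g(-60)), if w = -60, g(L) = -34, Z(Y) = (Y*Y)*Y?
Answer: 191590/1091 + 5635*√65/1091 ≈ 217.25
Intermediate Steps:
Z(Y) = Y³ (Z(Y) = Y²*Y = Y³)
H(E) = √(125 + E) (H(E) = √(5³ + E) = √(125 + E))
(-2748 - 2887)/(H(w) + g(-60)) = (-2748 - 2887)/(√(125 - 60) - 34) = -5635/(√65 - 34) = -5635/(-34 + √65)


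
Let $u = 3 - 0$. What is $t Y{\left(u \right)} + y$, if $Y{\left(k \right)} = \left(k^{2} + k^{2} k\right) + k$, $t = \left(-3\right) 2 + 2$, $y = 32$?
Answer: $-124$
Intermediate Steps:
$u = 3$ ($u = 3 + 0 = 3$)
$t = -4$ ($t = -6 + 2 = -4$)
$Y{\left(k \right)} = k + k^{2} + k^{3}$ ($Y{\left(k \right)} = \left(k^{2} + k^{3}\right) + k = k + k^{2} + k^{3}$)
$t Y{\left(u \right)} + y = - 4 \cdot 3 \left(1 + 3 + 3^{2}\right) + 32 = - 4 \cdot 3 \left(1 + 3 + 9\right) + 32 = - 4 \cdot 3 \cdot 13 + 32 = \left(-4\right) 39 + 32 = -156 + 32 = -124$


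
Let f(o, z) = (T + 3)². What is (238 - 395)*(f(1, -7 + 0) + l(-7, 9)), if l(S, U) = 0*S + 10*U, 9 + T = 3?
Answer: -15543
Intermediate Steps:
T = -6 (T = -9 + 3 = -6)
f(o, z) = 9 (f(o, z) = (-6 + 3)² = (-3)² = 9)
l(S, U) = 10*U (l(S, U) = 0 + 10*U = 10*U)
(238 - 395)*(f(1, -7 + 0) + l(-7, 9)) = (238 - 395)*(9 + 10*9) = -157*(9 + 90) = -157*99 = -15543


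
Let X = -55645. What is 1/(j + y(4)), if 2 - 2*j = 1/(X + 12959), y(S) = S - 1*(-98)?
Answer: 85372/8793317 ≈ 0.0097087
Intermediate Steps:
y(S) = 98 + S (y(S) = S + 98 = 98 + S)
j = 85373/85372 (j = 1 - 1/(2*(-55645 + 12959)) = 1 - 1/2/(-42686) = 1 - 1/2*(-1/42686) = 1 + 1/85372 = 85373/85372 ≈ 1.0000)
1/(j + y(4)) = 1/(85373/85372 + (98 + 4)) = 1/(85373/85372 + 102) = 1/(8793317/85372) = 85372/8793317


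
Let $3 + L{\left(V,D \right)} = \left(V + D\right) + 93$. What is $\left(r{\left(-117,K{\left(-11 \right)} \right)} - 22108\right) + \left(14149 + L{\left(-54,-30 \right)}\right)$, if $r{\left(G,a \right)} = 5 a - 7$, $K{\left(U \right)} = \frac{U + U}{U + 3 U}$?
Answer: $- \frac{15915}{2} \approx -7957.5$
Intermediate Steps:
$K{\left(U \right)} = \frac{1}{2}$ ($K{\left(U \right)} = \frac{2 U}{4 U} = 2 U \frac{1}{4 U} = \frac{1}{2}$)
$L{\left(V,D \right)} = 90 + D + V$ ($L{\left(V,D \right)} = -3 + \left(\left(V + D\right) + 93\right) = -3 + \left(\left(D + V\right) + 93\right) = -3 + \left(93 + D + V\right) = 90 + D + V$)
$r{\left(G,a \right)} = -7 + 5 a$
$\left(r{\left(-117,K{\left(-11 \right)} \right)} - 22108\right) + \left(14149 + L{\left(-54,-30 \right)}\right) = \left(\left(-7 + 5 \cdot \frac{1}{2}\right) - 22108\right) + \left(14149 - -6\right) = \left(\left(-7 + \frac{5}{2}\right) - 22108\right) + \left(14149 + 6\right) = \left(- \frac{9}{2} - 22108\right) + 14155 = - \frac{44225}{2} + 14155 = - \frac{15915}{2}$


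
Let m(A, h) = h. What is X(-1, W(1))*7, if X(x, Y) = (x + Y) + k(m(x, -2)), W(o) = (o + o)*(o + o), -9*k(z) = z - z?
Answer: 21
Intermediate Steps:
k(z) = 0 (k(z) = -(z - z)/9 = -⅑*0 = 0)
W(o) = 4*o² (W(o) = (2*o)*(2*o) = 4*o²)
X(x, Y) = Y + x (X(x, Y) = (x + Y) + 0 = (Y + x) + 0 = Y + x)
X(-1, W(1))*7 = (4*1² - 1)*7 = (4*1 - 1)*7 = (4 - 1)*7 = 3*7 = 21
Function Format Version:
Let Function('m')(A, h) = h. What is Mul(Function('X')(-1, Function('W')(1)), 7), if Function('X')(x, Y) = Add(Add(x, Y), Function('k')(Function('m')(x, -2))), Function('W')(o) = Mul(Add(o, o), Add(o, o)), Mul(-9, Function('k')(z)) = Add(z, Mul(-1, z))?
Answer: 21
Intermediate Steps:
Function('k')(z) = 0 (Function('k')(z) = Mul(Rational(-1, 9), Add(z, Mul(-1, z))) = Mul(Rational(-1, 9), 0) = 0)
Function('W')(o) = Mul(4, Pow(o, 2)) (Function('W')(o) = Mul(Mul(2, o), Mul(2, o)) = Mul(4, Pow(o, 2)))
Function('X')(x, Y) = Add(Y, x) (Function('X')(x, Y) = Add(Add(x, Y), 0) = Add(Add(Y, x), 0) = Add(Y, x))
Mul(Function('X')(-1, Function('W')(1)), 7) = Mul(Add(Mul(4, Pow(1, 2)), -1), 7) = Mul(Add(Mul(4, 1), -1), 7) = Mul(Add(4, -1), 7) = Mul(3, 7) = 21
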